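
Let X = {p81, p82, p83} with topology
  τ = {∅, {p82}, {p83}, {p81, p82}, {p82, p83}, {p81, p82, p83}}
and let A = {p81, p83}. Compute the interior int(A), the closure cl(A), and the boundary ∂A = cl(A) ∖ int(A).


int(A) = {p83}, cl(A) = {p81, p83}, ∂A = {p81}.

Closed sets in (X, τ) are complements of opens:
  closed(X, τ) = {∅, {p81}, {p83}, {p81, p82}, {p81, p83}, {p81, p82, p83}}.
int(A) = ⋃ {U ∈ τ : U ⊆ A}. Opens contained in A: ∅, {p83}.
Taking the union of these: int(A) = {p83}.
cl(A) = ⋂ {C closed : A ⊆ C}. Closed sets containing A: {p81, p83}, {p81, p82, p83}.
Intersecting these: cl(A) = {p81, p83}.
∂A = cl(A) ∖ int(A) = {p81, p83} ∖ {p83} = {p81}.


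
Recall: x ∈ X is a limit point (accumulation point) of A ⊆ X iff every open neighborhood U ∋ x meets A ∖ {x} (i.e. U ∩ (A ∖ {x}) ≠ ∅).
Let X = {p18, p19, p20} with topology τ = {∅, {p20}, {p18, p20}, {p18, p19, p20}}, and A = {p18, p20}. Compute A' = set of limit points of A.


A' = {p18, p19}

For each x ∈ X, list the open sets U ∈ τ with x ∈ U, then check whether U ∩ (A ∖ {x}) ≠ ∅ for every such U.
  x = p18: opens ∋ x are {p18, p20}, {p18, p19, p20}; each meets A ∖ {p18}, so x IS a limit point.
  x = p19: opens ∋ x are {p18, p19, p20}; each meets A ∖ {p19}, so x IS a limit point.
  x = p20: open {p20} ∋ x has {p20} ∩ (A ∖ {p20}) = ∅, so x is NOT a limit point.
Collecting: A' = {p18, p19}.


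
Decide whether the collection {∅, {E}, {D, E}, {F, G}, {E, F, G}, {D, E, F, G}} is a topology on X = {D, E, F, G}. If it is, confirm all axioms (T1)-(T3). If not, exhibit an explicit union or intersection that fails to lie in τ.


τ IS a topology on X.

Axiom (T1): ∅ ∈ τ? Yes; X ∈ τ? Yes.
Axiom (T2/T3): check pairwise unions and intersections of members of τ.
All pairwise intersections and unions checked — each lies in τ. Therefore τ satisfies (T1), (T2), (T3): it IS a topology on X.


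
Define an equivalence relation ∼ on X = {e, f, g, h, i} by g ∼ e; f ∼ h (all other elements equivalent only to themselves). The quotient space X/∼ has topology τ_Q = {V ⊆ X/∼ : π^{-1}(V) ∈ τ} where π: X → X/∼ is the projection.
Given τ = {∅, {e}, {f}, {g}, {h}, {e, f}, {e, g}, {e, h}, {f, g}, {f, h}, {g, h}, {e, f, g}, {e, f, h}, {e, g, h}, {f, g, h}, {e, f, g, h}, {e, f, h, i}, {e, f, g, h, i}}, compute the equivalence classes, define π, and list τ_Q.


X/∼ = {[e=g], [f=h], [i]}; |τ_Q| = 5.

Equivalence classes: [e=g], [f=h], [i].
Quotient map π: X → X/∼ sends e ↦ [e=g], f ↦ [f=h], g ↦ [e=g], h ↦ [f=h], i ↦ [i].
For each subset V ⊆ X/∼, compute π^{-1}(V) ⊆ X and check whether π^{-1}(V) ∈ τ. V is open in τ_Q iff π^{-1}(V) ∈ τ.
  V = {}: π^{-1}(V) = ∅ ∈ τ ✓.
  V = {[e=g]}: π^{-1}(V) = {e, g} ∈ τ ✓.
  V = {[f=h]}: π^{-1}(V) = {f, h} ∈ τ ✓.
  V = {[e=g], [f=h]}: π^{-1}(V) = {e, f, g, h} ∈ τ ✓.
  V = {[i]}: π^{-1}(V) = {i} ∉ τ ✗.
  V = {[e=g], [i]}: π^{-1}(V) = {e, g, i} ∉ τ ✗.
  V = {[f=h], [i]}: π^{-1}(V) = {f, h, i} ∉ τ ✗.
  V = {[e=g], [f=h], [i]}: π^{-1}(V) = {e, f, g, h, i} ∈ τ ✓.
Open sets in the quotient: τ_Q = {{}, {[e=g]}, {[f=h]}, {[e=g], [f=h]}, {[e=g], [f=h], [i]}} (5 elements).


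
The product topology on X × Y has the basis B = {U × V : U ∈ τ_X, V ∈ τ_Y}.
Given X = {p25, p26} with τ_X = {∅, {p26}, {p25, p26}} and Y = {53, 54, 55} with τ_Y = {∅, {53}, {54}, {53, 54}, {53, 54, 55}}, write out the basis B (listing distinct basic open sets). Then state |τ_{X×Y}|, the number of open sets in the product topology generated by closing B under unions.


Basis B = {∅ × ∅, {p26} × {53}, {p26} × {54}, {p25, p26} × {53}, {p25, p26} × {54}, {p26} × {53, 54}, {p26} × {53, 54, 55}, {p25, p26} × {53, 54}, {p25, p26} × {53, 54, 55}}; |τ_{X×Y}| = 14.

Enumerate products U × V with U ∈ τ_X, V ∈ τ_Y (deduplicated):
  ∅ × ∅ = {} (∅)
  {p26} × {53} = {(p26,53)}
  {p26} × {54} = {(p26,54)}
  {p25, p26} × {53} = {(p25,53), (p26,53)}
  {p25, p26} × {54} = {(p25,54), (p26,54)}
  {p26} × {53, 54} = {(p26,53), (p26,54)}
  {p26} × {53, 54, 55} = {(p26,53), (p26,54), (p26,55)}
  {p25, p26} × {53, 54} = {(p25,53), (p25,54), (p26,53), (p26,54)}
  {p25, p26} × {53, 54, 55} = {(p25,53), (p25,54), (p25,55), (p26,53), (p26,54), (p26,55)}
These 9 distinct sets form the basis B.
Close under arbitrary unions to get τ_{X×Y}; counting gives |τ_{X×Y}| = 14.


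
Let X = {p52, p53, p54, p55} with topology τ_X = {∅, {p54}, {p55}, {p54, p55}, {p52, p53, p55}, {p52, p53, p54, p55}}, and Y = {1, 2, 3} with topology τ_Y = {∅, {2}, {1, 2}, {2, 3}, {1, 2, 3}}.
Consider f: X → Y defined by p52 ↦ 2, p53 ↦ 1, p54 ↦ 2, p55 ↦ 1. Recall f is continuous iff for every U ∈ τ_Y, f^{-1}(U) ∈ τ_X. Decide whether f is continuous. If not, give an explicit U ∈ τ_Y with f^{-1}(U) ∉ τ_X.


f is NOT continuous.

Compute f^{-1}(U) for each U ∈ τ_Y:
  U = ∅: f^{-1}(U) = ∅ ∈ τ_X ✓.
  U = {2}: f^{-1}(U) = {p52, p54} ∉ τ_X ✗.
  U = {1, 2}: f^{-1}(U) = {p52, p53, p54, p55} ∈ τ_X ✓.
  U = {2, 3}: f^{-1}(U) = {p52, p54} ∉ τ_X ✗.
  U = {1, 2, 3}: f^{-1}(U) = {p52, p53, p54, p55} ∈ τ_X ✓.
Found U = {2} with f^{-1}(U) = {p52, p54} not in τ_X. Therefore f is NOT continuous.


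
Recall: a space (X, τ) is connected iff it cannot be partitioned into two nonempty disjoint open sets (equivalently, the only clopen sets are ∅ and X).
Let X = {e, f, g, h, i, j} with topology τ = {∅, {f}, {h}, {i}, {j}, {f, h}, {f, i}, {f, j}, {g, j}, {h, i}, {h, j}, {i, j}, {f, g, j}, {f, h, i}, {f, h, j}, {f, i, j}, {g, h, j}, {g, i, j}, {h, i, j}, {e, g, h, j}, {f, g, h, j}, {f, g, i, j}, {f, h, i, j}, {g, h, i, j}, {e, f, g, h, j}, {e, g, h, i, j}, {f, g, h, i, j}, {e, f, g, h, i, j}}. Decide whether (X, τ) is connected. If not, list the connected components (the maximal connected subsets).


(X, τ) is disconnected; components = [{f}, {i}, {e, g, h, j}].

Find clopen sets (U ∈ τ with X ∖ U ∈ τ):
  U = ∅, X ∖ U = {e, f, g, h, i, j} — both open, so U is clopen.
  U = {f}, X ∖ U = {e, g, h, i, j} — both open, so U is clopen.
  U = {i}, X ∖ U = {e, f, g, h, j} — both open, so U is clopen.
  U = {f, i}, X ∖ U = {e, g, h, j} — both open, so U is clopen.
  U = {e, g, h, j}, X ∖ U = {f, i} — both open, so U is clopen.
  U = {e, f, g, h, j}, X ∖ U = {i} — both open, so U is clopen.
  U = {e, g, h, i, j}, X ∖ U = {f} — both open, so U is clopen.
  U = {e, f, g, h, i, j}, X ∖ U = ∅ — both open, so U is clopen.
Nontrivial clopen(s) exist: e.g. {f}. So (X, τ) is disconnected.
Compute connected components by grouping points that agree on all clopens:
  component: {f}
  component: {i}
  component: {e, g, h, j}


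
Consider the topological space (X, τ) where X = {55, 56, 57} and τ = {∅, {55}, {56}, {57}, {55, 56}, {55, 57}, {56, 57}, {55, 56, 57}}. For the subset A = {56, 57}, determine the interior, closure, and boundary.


int(A) = {56, 57}, cl(A) = {56, 57}, ∂A = ∅.

Closed sets in (X, τ) are complements of opens:
  closed(X, τ) = {∅, {55}, {56}, {57}, {55, 56}, {55, 57}, {56, 57}, {55, 56, 57}}.
int(A) = ⋃ {U ∈ τ : U ⊆ A}. Opens contained in A: ∅, {56}, {57}, {56, 57}.
Taking the union of these: int(A) = {56, 57}.
cl(A) = ⋂ {C closed : A ⊆ C}. Closed sets containing A: {56, 57}, {55, 56, 57}.
Intersecting these: cl(A) = {56, 57}.
∂A = cl(A) ∖ int(A) = {56, 57} ∖ {56, 57} = ∅.


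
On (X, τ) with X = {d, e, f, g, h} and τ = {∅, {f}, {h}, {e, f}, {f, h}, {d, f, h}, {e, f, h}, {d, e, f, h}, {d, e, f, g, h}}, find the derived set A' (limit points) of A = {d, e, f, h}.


A' = {d, e, g}

For each x ∈ X, list the open sets U ∈ τ with x ∈ U, then check whether U ∩ (A ∖ {x}) ≠ ∅ for every such U.
  x = d: opens ∋ x are {d, f, h}, {d, e, f, h}, {d, e, f, g, h}; each meets A ∖ {d}, so x IS a limit point.
  x = e: opens ∋ x are {e, f}, {e, f, h}, {d, e, f, h}, {d, e, f, g, h}; each meets A ∖ {e}, so x IS a limit point.
  x = f: open {f} ∋ x has {f} ∩ (A ∖ {f}) = ∅, so x is NOT a limit point.
  x = g: opens ∋ x are {d, e, f, g, h}; each meets A ∖ {g}, so x IS a limit point.
  x = h: open {h} ∋ x has {h} ∩ (A ∖ {h}) = ∅, so x is NOT a limit point.
Collecting: A' = {d, e, g}.


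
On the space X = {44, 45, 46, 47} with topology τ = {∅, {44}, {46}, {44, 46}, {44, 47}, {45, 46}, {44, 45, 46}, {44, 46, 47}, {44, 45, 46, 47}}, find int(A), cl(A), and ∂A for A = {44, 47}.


int(A) = {44, 47}, cl(A) = {44, 47}, ∂A = ∅.

Closed sets in (X, τ) are complements of opens:
  closed(X, τ) = {∅, {45}, {47}, {44, 47}, {45, 46}, {45, 47}, {44, 45, 47}, {45, 46, 47}, {44, 45, 46, 47}}.
int(A) = ⋃ {U ∈ τ : U ⊆ A}. Opens contained in A: ∅, {44}, {44, 47}.
Taking the union of these: int(A) = {44, 47}.
cl(A) = ⋂ {C closed : A ⊆ C}. Closed sets containing A: {44, 47}, {44, 45, 47}, {44, 45, 46, 47}.
Intersecting these: cl(A) = {44, 47}.
∂A = cl(A) ∖ int(A) = {44, 47} ∖ {44, 47} = ∅.


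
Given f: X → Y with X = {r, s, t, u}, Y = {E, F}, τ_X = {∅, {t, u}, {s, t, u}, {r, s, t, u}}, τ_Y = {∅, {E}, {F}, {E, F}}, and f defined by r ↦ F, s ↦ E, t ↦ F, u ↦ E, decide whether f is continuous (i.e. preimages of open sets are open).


f is NOT continuous.

Compute f^{-1}(U) for each U ∈ τ_Y:
  U = ∅: f^{-1}(U) = ∅ ∈ τ_X ✓.
  U = {E}: f^{-1}(U) = {s, u} ∉ τ_X ✗.
  U = {F}: f^{-1}(U) = {r, t} ∉ τ_X ✗.
  U = {E, F}: f^{-1}(U) = {r, s, t, u} ∈ τ_X ✓.
Found U = {E} with f^{-1}(U) = {s, u} not in τ_X. Therefore f is NOT continuous.


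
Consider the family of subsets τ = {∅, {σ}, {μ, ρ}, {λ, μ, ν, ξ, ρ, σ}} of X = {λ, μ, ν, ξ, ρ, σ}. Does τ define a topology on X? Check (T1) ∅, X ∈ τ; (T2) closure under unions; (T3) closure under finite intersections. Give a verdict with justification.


τ is NOT a topology on X.

Axiom (T1): ∅ ∈ τ? Yes; X ∈ τ? Yes.
Axiom (T2/T3): check pairwise unions and intersections of members of τ.
Counterexample for (T2): {σ} ∪ {μ, ρ} = {μ, ρ, σ} ∉ τ. Therefore τ is NOT a topology.


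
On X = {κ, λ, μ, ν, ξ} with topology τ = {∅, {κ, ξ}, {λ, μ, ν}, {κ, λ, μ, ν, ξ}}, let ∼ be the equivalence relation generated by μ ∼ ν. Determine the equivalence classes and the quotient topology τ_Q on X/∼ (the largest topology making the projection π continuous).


X/∼ = {[κ], [λ], [μ=ν], [ξ]}; |τ_Q| = 4.

Equivalence classes: [κ], [λ], [μ=ν], [ξ].
Quotient map π: X → X/∼ sends κ ↦ [κ], λ ↦ [λ], μ ↦ [μ=ν], ν ↦ [μ=ν], ξ ↦ [ξ].
For each subset V ⊆ X/∼, compute π^{-1}(V) ⊆ X and check whether π^{-1}(V) ∈ τ. V is open in τ_Q iff π^{-1}(V) ∈ τ.
  V = {}: π^{-1}(V) = ∅ ∈ τ ✓.
  V = {[κ]}: π^{-1}(V) = {κ} ∉ τ ✗.
  V = {[λ]}: π^{-1}(V) = {λ} ∉ τ ✗.
  V = {[κ], [λ]}: π^{-1}(V) = {κ, λ} ∉ τ ✗.
  V = {[μ=ν]}: π^{-1}(V) = {μ, ν} ∉ τ ✗.
  V = {[κ], [μ=ν]}: π^{-1}(V) = {κ, μ, ν} ∉ τ ✗.
  V = {[λ], [μ=ν]}: π^{-1}(V) = {λ, μ, ν} ∈ τ ✓.
  V = {[κ], [λ], [μ=ν]}: π^{-1}(V) = {κ, λ, μ, ν} ∉ τ ✗.
  V = {[ξ]}: π^{-1}(V) = {ξ} ∉ τ ✗.
  V = {[κ], [ξ]}: π^{-1}(V) = {κ, ξ} ∈ τ ✓.
  V = {[λ], [ξ]}: π^{-1}(V) = {λ, ξ} ∉ τ ✗.
  V = {[κ], [λ], [ξ]}: π^{-1}(V) = {κ, λ, ξ} ∉ τ ✗.
  V = {[μ=ν], [ξ]}: π^{-1}(V) = {μ, ν, ξ} ∉ τ ✗.
  V = {[κ], [μ=ν], [ξ]}: π^{-1}(V) = {κ, μ, ν, ξ} ∉ τ ✗.
  V = {[λ], [μ=ν], [ξ]}: π^{-1}(V) = {λ, μ, ν, ξ} ∉ τ ✗.
  V = {[κ], [λ], [μ=ν], [ξ]}: π^{-1}(V) = {κ, λ, μ, ν, ξ} ∈ τ ✓.
Open sets in the quotient: τ_Q = {{}, {[λ], [μ=ν]}, {[κ], [ξ]}, {[κ], [λ], [μ=ν], [ξ]}} (4 elements).


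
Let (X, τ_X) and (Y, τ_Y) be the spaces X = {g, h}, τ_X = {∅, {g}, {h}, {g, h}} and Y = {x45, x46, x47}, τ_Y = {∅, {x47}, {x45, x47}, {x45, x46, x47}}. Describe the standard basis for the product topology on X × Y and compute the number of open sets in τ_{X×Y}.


Basis B = {∅ × ∅, {g} × {x47}, {h} × {x47}, {g} × {x45, x47}, {g, h} × {x47}, {h} × {x45, x47}, {g} × {x45, x46, x47}, {h} × {x45, x46, x47}, {g, h} × {x45, x47}, {g, h} × {x45, x46, x47}}; |τ_{X×Y}| = 16.

Enumerate products U × V with U ∈ τ_X, V ∈ τ_Y (deduplicated):
  ∅ × ∅ = {} (∅)
  {g} × {x47} = {(g,x47)}
  {h} × {x47} = {(h,x47)}
  {g} × {x45, x47} = {(g,x45), (g,x47)}
  {g, h} × {x47} = {(g,x47), (h,x47)}
  {h} × {x45, x47} = {(h,x45), (h,x47)}
  {g} × {x45, x46, x47} = {(g,x45), (g,x46), (g,x47)}
  {h} × {x45, x46, x47} = {(h,x45), (h,x46), (h,x47)}
  {g, h} × {x45, x47} = {(g,x45), (g,x47), (h,x45), (h,x47)}
  {g, h} × {x45, x46, x47} = {(g,x45), (g,x46), (g,x47), (h,x45), (h,x46), (h,x47)}
These 10 distinct sets form the basis B.
Close under arbitrary unions to get τ_{X×Y}; counting gives |τ_{X×Y}| = 16.


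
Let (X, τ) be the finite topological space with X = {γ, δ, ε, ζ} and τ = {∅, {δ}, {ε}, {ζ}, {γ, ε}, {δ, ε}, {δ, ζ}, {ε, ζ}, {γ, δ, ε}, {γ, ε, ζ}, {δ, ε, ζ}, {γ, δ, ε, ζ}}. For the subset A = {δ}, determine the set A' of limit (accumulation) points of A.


A' = ∅

For each x ∈ X, list the open sets U ∈ τ with x ∈ U, then check whether U ∩ (A ∖ {x}) ≠ ∅ for every such U.
  x = γ: open {γ, ε} ∋ x has {γ, ε} ∩ (A ∖ {γ}) = ∅, so x is NOT a limit point.
  x = δ: open {δ} ∋ x has {δ} ∩ (A ∖ {δ}) = ∅, so x is NOT a limit point.
  x = ε: open {ε} ∋ x has {ε} ∩ (A ∖ {ε}) = ∅, so x is NOT a limit point.
  x = ζ: open {ζ} ∋ x has {ζ} ∩ (A ∖ {ζ}) = ∅, so x is NOT a limit point.
Collecting: A' = ∅.


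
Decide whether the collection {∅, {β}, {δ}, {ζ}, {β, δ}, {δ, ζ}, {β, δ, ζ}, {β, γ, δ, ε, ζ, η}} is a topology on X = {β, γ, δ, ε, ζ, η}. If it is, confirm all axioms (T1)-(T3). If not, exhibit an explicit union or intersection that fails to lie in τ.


τ is NOT a topology on X.

Axiom (T1): ∅ ∈ τ? Yes; X ∈ τ? Yes.
Axiom (T2/T3): check pairwise unions and intersections of members of τ.
Counterexample for (T2): {β} ∪ {ζ} = {β, ζ} ∉ τ. Therefore τ is NOT a topology.


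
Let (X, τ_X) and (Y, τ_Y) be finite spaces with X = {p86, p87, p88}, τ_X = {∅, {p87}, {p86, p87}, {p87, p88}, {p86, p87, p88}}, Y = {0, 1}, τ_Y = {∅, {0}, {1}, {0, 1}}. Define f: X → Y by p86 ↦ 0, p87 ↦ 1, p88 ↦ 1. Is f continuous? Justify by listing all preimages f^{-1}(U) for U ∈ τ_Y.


f is NOT continuous.

Compute f^{-1}(U) for each U ∈ τ_Y:
  U = ∅: f^{-1}(U) = ∅ ∈ τ_X ✓.
  U = {0}: f^{-1}(U) = {p86} ∉ τ_X ✗.
  U = {1}: f^{-1}(U) = {p87, p88} ∈ τ_X ✓.
  U = {0, 1}: f^{-1}(U) = {p86, p87, p88} ∈ τ_X ✓.
Found U = {0} with f^{-1}(U) = {p86} not in τ_X. Therefore f is NOT continuous.


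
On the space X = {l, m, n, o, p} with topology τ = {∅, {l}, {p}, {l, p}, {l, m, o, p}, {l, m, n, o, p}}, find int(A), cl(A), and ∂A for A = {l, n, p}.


int(A) = {l, p}, cl(A) = {l, m, n, o, p}, ∂A = {m, n, o}.

Closed sets in (X, τ) are complements of opens:
  closed(X, τ) = {∅, {n}, {m, n, o}, {l, m, n, o}, {m, n, o, p}, {l, m, n, o, p}}.
int(A) = ⋃ {U ∈ τ : U ⊆ A}. Opens contained in A: ∅, {l}, {p}, {l, p}.
Taking the union of these: int(A) = {l, p}.
cl(A) = ⋂ {C closed : A ⊆ C}. Closed sets containing A: {l, m, n, o, p}.
Intersecting these: cl(A) = {l, m, n, o, p}.
∂A = cl(A) ∖ int(A) = {l, m, n, o, p} ∖ {l, p} = {m, n, o}.


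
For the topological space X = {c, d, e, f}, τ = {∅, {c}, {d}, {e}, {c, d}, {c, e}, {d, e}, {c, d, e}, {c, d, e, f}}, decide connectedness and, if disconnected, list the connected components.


(X, τ) is connected.

Find clopen sets (U ∈ τ with X ∖ U ∈ τ):
  U = ∅, X ∖ U = {c, d, e, f} — both open, so U is clopen.
  U = {c, d, e, f}, X ∖ U = ∅ — both open, so U is clopen.
Only trivial clopens (∅ and X) exist, so (X, τ) is connected.
Compute connected components by grouping points that agree on all clopens:
  component: {c, d, e, f}


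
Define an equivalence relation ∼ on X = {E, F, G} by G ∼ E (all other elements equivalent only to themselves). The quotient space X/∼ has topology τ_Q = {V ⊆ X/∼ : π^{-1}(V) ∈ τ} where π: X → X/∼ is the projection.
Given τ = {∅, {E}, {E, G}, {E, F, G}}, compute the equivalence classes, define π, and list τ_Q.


X/∼ = {[E=G], [F]}; |τ_Q| = 3.

Equivalence classes: [E=G], [F].
Quotient map π: X → X/∼ sends E ↦ [E=G], F ↦ [F], G ↦ [E=G].
For each subset V ⊆ X/∼, compute π^{-1}(V) ⊆ X and check whether π^{-1}(V) ∈ τ. V is open in τ_Q iff π^{-1}(V) ∈ τ.
  V = {}: π^{-1}(V) = ∅ ∈ τ ✓.
  V = {[E=G]}: π^{-1}(V) = {E, G} ∈ τ ✓.
  V = {[F]}: π^{-1}(V) = {F} ∉ τ ✗.
  V = {[E=G], [F]}: π^{-1}(V) = {E, F, G} ∈ τ ✓.
Open sets in the quotient: τ_Q = {{}, {[E=G]}, {[E=G], [F]}} (3 elements).


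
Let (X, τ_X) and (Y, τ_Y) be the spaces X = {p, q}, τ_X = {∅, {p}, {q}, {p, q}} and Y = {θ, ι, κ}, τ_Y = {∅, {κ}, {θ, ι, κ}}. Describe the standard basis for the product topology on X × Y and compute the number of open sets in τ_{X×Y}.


Basis B = {∅ × ∅, {p} × {κ}, {q} × {κ}, {p, q} × {κ}, {p} × {θ, ι, κ}, {q} × {θ, ι, κ}, {p, q} × {θ, ι, κ}}; |τ_{X×Y}| = 9.

Enumerate products U × V with U ∈ τ_X, V ∈ τ_Y (deduplicated):
  ∅ × ∅ = {} (∅)
  {p} × {κ} = {(p,κ)}
  {q} × {κ} = {(q,κ)}
  {p, q} × {κ} = {(p,κ), (q,κ)}
  {p} × {θ, ι, κ} = {(p,θ), (p,ι), (p,κ)}
  {q} × {θ, ι, κ} = {(q,θ), (q,ι), (q,κ)}
  {p, q} × {θ, ι, κ} = {(p,θ), (p,ι), (p,κ), (q,θ), (q,ι), (q,κ)}
These 7 distinct sets form the basis B.
Close under arbitrary unions to get τ_{X×Y}; counting gives |τ_{X×Y}| = 9.


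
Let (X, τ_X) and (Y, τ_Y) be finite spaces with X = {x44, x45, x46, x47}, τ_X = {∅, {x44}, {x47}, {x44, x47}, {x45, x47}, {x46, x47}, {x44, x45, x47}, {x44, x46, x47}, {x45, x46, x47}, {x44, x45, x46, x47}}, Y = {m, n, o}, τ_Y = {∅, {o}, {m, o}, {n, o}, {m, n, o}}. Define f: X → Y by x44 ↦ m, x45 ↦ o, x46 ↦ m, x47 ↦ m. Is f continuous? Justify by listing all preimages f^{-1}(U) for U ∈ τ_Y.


f is NOT continuous.

Compute f^{-1}(U) for each U ∈ τ_Y:
  U = ∅: f^{-1}(U) = ∅ ∈ τ_X ✓.
  U = {o}: f^{-1}(U) = {x45} ∉ τ_X ✗.
  U = {m, o}: f^{-1}(U) = {x44, x45, x46, x47} ∈ τ_X ✓.
  U = {n, o}: f^{-1}(U) = {x45} ∉ τ_X ✗.
  U = {m, n, o}: f^{-1}(U) = {x44, x45, x46, x47} ∈ τ_X ✓.
Found U = {o} with f^{-1}(U) = {x45} not in τ_X. Therefore f is NOT continuous.


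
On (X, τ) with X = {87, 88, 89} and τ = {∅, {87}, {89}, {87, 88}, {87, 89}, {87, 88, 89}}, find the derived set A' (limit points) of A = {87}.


A' = {88}

For each x ∈ X, list the open sets U ∈ τ with x ∈ U, then check whether U ∩ (A ∖ {x}) ≠ ∅ for every such U.
  x = 87: open {87} ∋ x has {87} ∩ (A ∖ {87}) = ∅, so x is NOT a limit point.
  x = 88: opens ∋ x are {87, 88}, {87, 88, 89}; each meets A ∖ {88}, so x IS a limit point.
  x = 89: open {89} ∋ x has {89} ∩ (A ∖ {89}) = ∅, so x is NOT a limit point.
Collecting: A' = {88}.


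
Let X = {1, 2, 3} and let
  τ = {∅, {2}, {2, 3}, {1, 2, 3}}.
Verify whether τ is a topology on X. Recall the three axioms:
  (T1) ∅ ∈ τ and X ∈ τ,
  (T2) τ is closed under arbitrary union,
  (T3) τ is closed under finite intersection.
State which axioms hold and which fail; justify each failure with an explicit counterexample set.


τ IS a topology on X.

Axiom (T1): ∅ ∈ τ? Yes; X ∈ τ? Yes.
Axiom (T2/T3): check pairwise unions and intersections of members of τ.
All pairwise intersections and unions checked — each lies in τ. Therefore τ satisfies (T1), (T2), (T3): it IS a topology on X.


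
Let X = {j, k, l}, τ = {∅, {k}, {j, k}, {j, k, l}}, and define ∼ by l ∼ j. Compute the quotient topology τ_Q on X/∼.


X/∼ = {[j=l], [k]}; |τ_Q| = 3.

Equivalence classes: [j=l], [k].
Quotient map π: X → X/∼ sends j ↦ [j=l], k ↦ [k], l ↦ [j=l].
For each subset V ⊆ X/∼, compute π^{-1}(V) ⊆ X and check whether π^{-1}(V) ∈ τ. V is open in τ_Q iff π^{-1}(V) ∈ τ.
  V = {}: π^{-1}(V) = ∅ ∈ τ ✓.
  V = {[j=l]}: π^{-1}(V) = {j, l} ∉ τ ✗.
  V = {[k]}: π^{-1}(V) = {k} ∈ τ ✓.
  V = {[j=l], [k]}: π^{-1}(V) = {j, k, l} ∈ τ ✓.
Open sets in the quotient: τ_Q = {{}, {[k]}, {[j=l], [k]}} (3 elements).


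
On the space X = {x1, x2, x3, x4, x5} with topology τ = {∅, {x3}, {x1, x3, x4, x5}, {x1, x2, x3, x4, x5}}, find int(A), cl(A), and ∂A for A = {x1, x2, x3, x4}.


int(A) = {x3}, cl(A) = {x1, x2, x3, x4, x5}, ∂A = {x1, x2, x4, x5}.

Closed sets in (X, τ) are complements of opens:
  closed(X, τ) = {∅, {x2}, {x1, x2, x4, x5}, {x1, x2, x3, x4, x5}}.
int(A) = ⋃ {U ∈ τ : U ⊆ A}. Opens contained in A: ∅, {x3}.
Taking the union of these: int(A) = {x3}.
cl(A) = ⋂ {C closed : A ⊆ C}. Closed sets containing A: {x1, x2, x3, x4, x5}.
Intersecting these: cl(A) = {x1, x2, x3, x4, x5}.
∂A = cl(A) ∖ int(A) = {x1, x2, x3, x4, x5} ∖ {x3} = {x1, x2, x4, x5}.


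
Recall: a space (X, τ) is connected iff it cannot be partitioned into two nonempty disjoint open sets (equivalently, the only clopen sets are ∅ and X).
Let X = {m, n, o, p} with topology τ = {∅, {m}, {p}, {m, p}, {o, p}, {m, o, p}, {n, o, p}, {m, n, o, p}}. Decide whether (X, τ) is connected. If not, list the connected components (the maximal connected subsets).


(X, τ) is disconnected; components = [{m}, {n, o, p}].

Find clopen sets (U ∈ τ with X ∖ U ∈ τ):
  U = ∅, X ∖ U = {m, n, o, p} — both open, so U is clopen.
  U = {m}, X ∖ U = {n, o, p} — both open, so U is clopen.
  U = {n, o, p}, X ∖ U = {m} — both open, so U is clopen.
  U = {m, n, o, p}, X ∖ U = ∅ — both open, so U is clopen.
Nontrivial clopen(s) exist: e.g. {n, o, p}. So (X, τ) is disconnected.
Compute connected components by grouping points that agree on all clopens:
  component: {m}
  component: {n, o, p}


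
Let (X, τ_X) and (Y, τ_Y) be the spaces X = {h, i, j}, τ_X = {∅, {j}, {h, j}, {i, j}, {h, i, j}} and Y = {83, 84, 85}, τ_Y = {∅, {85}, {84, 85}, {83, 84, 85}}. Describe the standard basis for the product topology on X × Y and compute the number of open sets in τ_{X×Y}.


Basis B = {∅ × ∅, {j} × {85}, {h, j} × {85}, {i, j} × {85}, {j} × {84, 85}, {h, i, j} × {85}, {j} × {83, 84, 85}, {h, j} × {84, 85}, {i, j} × {84, 85}, {h, j} × {83, 84, 85}, {h, i, j} × {84, 85}, {i, j} × {83, 84, 85}, {h, i, j} × {83, 84, 85}}; |τ_{X×Y}| = 30.

Enumerate products U × V with U ∈ τ_X, V ∈ τ_Y (deduplicated):
  ∅ × ∅ = {} (∅)
  {j} × {85} = {(j,85)}
  {h, j} × {85} = {(h,85), (j,85)}
  {i, j} × {85} = {(i,85), (j,85)}
  {j} × {84, 85} = {(j,84), (j,85)}
  {h, i, j} × {85} = {(h,85), (i,85), (j,85)}
  {j} × {83, 84, 85} = {(j,83), (j,84), (j,85)}
  {h, j} × {84, 85} = {(h,84), (h,85), (j,84), (j,85)}
  {i, j} × {84, 85} = {(i,84), (i,85), (j,84), (j,85)}
  {h, j} × {83, 84, 85} = {(h,83), (h,84), (h,85), (j,83), (j,84), (j,85)}
  {h, i, j} × {84, 85} = {(h,84), (h,85), (i,84), (i,85), (j,84), (j,85)}
  {i, j} × {83, 84, 85} = {(i,83), (i,84), (i,85), (j,83), (j,84), (j,85)}
  {h, i, j} × {83, 84, 85} = {(h,83), (h,84), (h,85), (i,83), (i,84), (i,85), (j,83), (j,84), (j,85)}
These 13 distinct sets form the basis B.
Close under arbitrary unions to get τ_{X×Y}; counting gives |τ_{X×Y}| = 30.


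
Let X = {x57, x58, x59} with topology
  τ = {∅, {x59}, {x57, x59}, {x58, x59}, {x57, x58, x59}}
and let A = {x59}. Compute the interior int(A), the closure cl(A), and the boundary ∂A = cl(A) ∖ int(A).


int(A) = {x59}, cl(A) = {x57, x58, x59}, ∂A = {x57, x58}.

Closed sets in (X, τ) are complements of opens:
  closed(X, τ) = {∅, {x57}, {x58}, {x57, x58}, {x57, x58, x59}}.
int(A) = ⋃ {U ∈ τ : U ⊆ A}. Opens contained in A: ∅, {x59}.
Taking the union of these: int(A) = {x59}.
cl(A) = ⋂ {C closed : A ⊆ C}. Closed sets containing A: {x57, x58, x59}.
Intersecting these: cl(A) = {x57, x58, x59}.
∂A = cl(A) ∖ int(A) = {x57, x58, x59} ∖ {x59} = {x57, x58}.


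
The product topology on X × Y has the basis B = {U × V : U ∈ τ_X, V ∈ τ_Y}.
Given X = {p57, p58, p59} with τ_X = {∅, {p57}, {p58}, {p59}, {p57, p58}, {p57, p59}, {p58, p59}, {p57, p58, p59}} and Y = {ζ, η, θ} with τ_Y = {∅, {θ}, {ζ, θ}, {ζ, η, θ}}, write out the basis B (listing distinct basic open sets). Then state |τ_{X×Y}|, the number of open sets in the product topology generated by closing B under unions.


Basis B = {∅ × ∅, {p57} × {θ}, {p58} × {θ}, {p59} × {θ}, {p57} × {ζ, θ}, {p57, p58} × {θ}, {p57, p59} × {θ}, {p58} × {ζ, θ}, {p58, p59} × {θ}, {p59} × {ζ, θ}, {p57} × {ζ, η, θ}, {p57, p58, p59} × {θ}, {p58} × {ζ, η, θ}, {p59} × {ζ, η, θ}, {p57, p58} × {ζ, θ}, {p57, p59} × {ζ, θ}, {p58, p59} × {ζ, θ}, {p57, p58} × {ζ, η, θ}, {p57, p59} × {ζ, η, θ}, {p57, p58, p59} × {ζ, θ}, {p58, p59} × {ζ, η, θ}, {p57, p58, p59} × {ζ, η, θ}}; |τ_{X×Y}| = 64.

Enumerate products U × V with U ∈ τ_X, V ∈ τ_Y (deduplicated):
  ∅ × ∅ = {} (∅)
  {p57} × {θ} = {(p57,θ)}
  {p58} × {θ} = {(p58,θ)}
  {p59} × {θ} = {(p59,θ)}
  {p57} × {ζ, θ} = {(p57,ζ), (p57,θ)}
  {p57, p58} × {θ} = {(p57,θ), (p58,θ)}
  {p57, p59} × {θ} = {(p57,θ), (p59,θ)}
  {p58} × {ζ, θ} = {(p58,ζ), (p58,θ)}
  {p58, p59} × {θ} = {(p58,θ), (p59,θ)}
  {p59} × {ζ, θ} = {(p59,ζ), (p59,θ)}
  {p57} × {ζ, η, θ} = {(p57,ζ), (p57,η), (p57,θ)}
  {p57, p58, p59} × {θ} = {(p57,θ), (p58,θ), (p59,θ)}
  {p58} × {ζ, η, θ} = {(p58,ζ), (p58,η), (p58,θ)}
  {p59} × {ζ, η, θ} = {(p59,ζ), (p59,η), (p59,θ)}
  {p57, p58} × {ζ, θ} = {(p57,ζ), (p57,θ), (p58,ζ), (p58,θ)}
  {p57, p59} × {ζ, θ} = {(p57,ζ), (p57,θ), (p59,ζ), (p59,θ)}
  {p58, p59} × {ζ, θ} = {(p58,ζ), (p58,θ), (p59,ζ), (p59,θ)}
  {p57, p58} × {ζ, η, θ} = {(p57,ζ), (p57,η), (p57,θ), (p58,ζ), (p58,η), (p58,θ)}
  {p57, p59} × {ζ, η, θ} = {(p57,ζ), (p57,η), (p57,θ), (p59,ζ), (p59,η), (p59,θ)}
  {p57, p58, p59} × {ζ, θ} = {(p57,ζ), (p57,θ), (p58,ζ), (p58,θ), (p59,ζ), (p59,θ)}
  {p58, p59} × {ζ, η, θ} = {(p58,ζ), (p58,η), (p58,θ), (p59,ζ), (p59,η), (p59,θ)}
  {p57, p58, p59} × {ζ, η, θ} = {(p57,ζ), (p57,η), (p57,θ), (p58,ζ), (p58,η), (p58,θ), (p59,ζ), (p59,η), (p59,θ)}
These 22 distinct sets form the basis B.
Close under arbitrary unions to get τ_{X×Y}; counting gives |τ_{X×Y}| = 64.


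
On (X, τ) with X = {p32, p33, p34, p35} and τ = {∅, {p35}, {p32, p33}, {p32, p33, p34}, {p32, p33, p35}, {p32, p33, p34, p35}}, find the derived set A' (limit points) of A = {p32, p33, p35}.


A' = {p32, p33, p34}

For each x ∈ X, list the open sets U ∈ τ with x ∈ U, then check whether U ∩ (A ∖ {x}) ≠ ∅ for every such U.
  x = p32: opens ∋ x are {p32, p33}, {p32, p33, p34}, {p32, p33, p35}, {p32, p33, p34, p35}; each meets A ∖ {p32}, so x IS a limit point.
  x = p33: opens ∋ x are {p32, p33}, {p32, p33, p34}, {p32, p33, p35}, {p32, p33, p34, p35}; each meets A ∖ {p33}, so x IS a limit point.
  x = p34: opens ∋ x are {p32, p33, p34}, {p32, p33, p34, p35}; each meets A ∖ {p34}, so x IS a limit point.
  x = p35: open {p35} ∋ x has {p35} ∩ (A ∖ {p35}) = ∅, so x is NOT a limit point.
Collecting: A' = {p32, p33, p34}.


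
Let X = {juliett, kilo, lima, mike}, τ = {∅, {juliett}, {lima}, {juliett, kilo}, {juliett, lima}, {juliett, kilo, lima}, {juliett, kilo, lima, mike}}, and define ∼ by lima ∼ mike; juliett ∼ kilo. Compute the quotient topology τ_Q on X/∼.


X/∼ = {[juliett=kilo], [lima=mike]}; |τ_Q| = 3.

Equivalence classes: [juliett=kilo], [lima=mike].
Quotient map π: X → X/∼ sends juliett ↦ [juliett=kilo], kilo ↦ [juliett=kilo], lima ↦ [lima=mike], mike ↦ [lima=mike].
For each subset V ⊆ X/∼, compute π^{-1}(V) ⊆ X and check whether π^{-1}(V) ∈ τ. V is open in τ_Q iff π^{-1}(V) ∈ τ.
  V = {}: π^{-1}(V) = ∅ ∈ τ ✓.
  V = {[juliett=kilo]}: π^{-1}(V) = {juliett, kilo} ∈ τ ✓.
  V = {[lima=mike]}: π^{-1}(V) = {lima, mike} ∉ τ ✗.
  V = {[juliett=kilo], [lima=mike]}: π^{-1}(V) = {juliett, kilo, lima, mike} ∈ τ ✓.
Open sets in the quotient: τ_Q = {{}, {[juliett=kilo]}, {[juliett=kilo], [lima=mike]}} (3 elements).


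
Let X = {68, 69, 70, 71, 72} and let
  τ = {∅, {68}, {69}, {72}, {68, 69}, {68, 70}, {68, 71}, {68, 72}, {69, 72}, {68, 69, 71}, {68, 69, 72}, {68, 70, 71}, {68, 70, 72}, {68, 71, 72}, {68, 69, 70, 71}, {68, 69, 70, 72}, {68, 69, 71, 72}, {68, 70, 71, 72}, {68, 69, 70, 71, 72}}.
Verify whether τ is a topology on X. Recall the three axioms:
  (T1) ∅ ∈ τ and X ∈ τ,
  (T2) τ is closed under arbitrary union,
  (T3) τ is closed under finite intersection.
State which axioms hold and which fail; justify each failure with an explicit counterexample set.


τ is NOT a topology on X.

Axiom (T1): ∅ ∈ τ? Yes; X ∈ τ? Yes.
Axiom (T2/T3): check pairwise unions and intersections of members of τ.
Counterexample for (T2): {69} ∪ {68, 70} = {68, 69, 70} ∉ τ. Therefore τ is NOT a topology.


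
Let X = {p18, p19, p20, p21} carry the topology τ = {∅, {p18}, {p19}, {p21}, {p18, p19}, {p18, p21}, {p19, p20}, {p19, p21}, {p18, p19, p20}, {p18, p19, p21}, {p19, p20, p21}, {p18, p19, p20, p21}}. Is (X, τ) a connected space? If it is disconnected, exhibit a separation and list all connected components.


(X, τ) is disconnected; components = [{p18}, {p21}, {p19, p20}].

Find clopen sets (U ∈ τ with X ∖ U ∈ τ):
  U = ∅, X ∖ U = {p18, p19, p20, p21} — both open, so U is clopen.
  U = {p18}, X ∖ U = {p19, p20, p21} — both open, so U is clopen.
  U = {p21}, X ∖ U = {p18, p19, p20} — both open, so U is clopen.
  U = {p18, p21}, X ∖ U = {p19, p20} — both open, so U is clopen.
  U = {p19, p20}, X ∖ U = {p18, p21} — both open, so U is clopen.
  U = {p18, p19, p20}, X ∖ U = {p21} — both open, so U is clopen.
  U = {p19, p20, p21}, X ∖ U = {p18} — both open, so U is clopen.
  U = {p18, p19, p20, p21}, X ∖ U = ∅ — both open, so U is clopen.
Nontrivial clopen(s) exist: e.g. {p18, p21}. So (X, τ) is disconnected.
Compute connected components by grouping points that agree on all clopens:
  component: {p18}
  component: {p21}
  component: {p19, p20}


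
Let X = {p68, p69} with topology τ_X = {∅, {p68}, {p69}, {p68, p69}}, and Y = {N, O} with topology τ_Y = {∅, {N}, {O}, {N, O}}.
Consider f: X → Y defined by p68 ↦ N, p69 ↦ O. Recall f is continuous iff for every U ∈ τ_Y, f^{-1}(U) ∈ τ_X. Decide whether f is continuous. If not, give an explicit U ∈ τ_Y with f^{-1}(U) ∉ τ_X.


f IS continuous.

Compute f^{-1}(U) for each U ∈ τ_Y:
  U = ∅: f^{-1}(U) = ∅ ∈ τ_X ✓.
  U = {N}: f^{-1}(U) = {p68} ∈ τ_X ✓.
  U = {O}: f^{-1}(U) = {p69} ∈ τ_X ✓.
  U = {N, O}: f^{-1}(U) = {p68, p69} ∈ τ_X ✓.
Every preimage lies in τ_X, so f IS continuous.


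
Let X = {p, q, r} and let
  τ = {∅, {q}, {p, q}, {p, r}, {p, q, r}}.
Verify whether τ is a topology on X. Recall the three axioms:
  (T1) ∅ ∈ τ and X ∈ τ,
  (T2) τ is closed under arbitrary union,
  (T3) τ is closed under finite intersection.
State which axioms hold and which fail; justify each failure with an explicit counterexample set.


τ is NOT a topology on X.

Axiom (T1): ∅ ∈ τ? Yes; X ∈ τ? Yes.
Axiom (T2/T3): check pairwise unions and intersections of members of τ.
Counterexample for (T3): {p, q} ∩ {p, r} = {p} ∉ τ. Therefore τ is NOT a topology.


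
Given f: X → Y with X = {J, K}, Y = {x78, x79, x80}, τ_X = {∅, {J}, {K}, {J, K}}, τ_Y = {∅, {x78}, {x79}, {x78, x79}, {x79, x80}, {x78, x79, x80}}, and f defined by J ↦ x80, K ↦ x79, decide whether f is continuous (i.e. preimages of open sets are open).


f IS continuous.

Compute f^{-1}(U) for each U ∈ τ_Y:
  U = ∅: f^{-1}(U) = ∅ ∈ τ_X ✓.
  U = {x78}: f^{-1}(U) = ∅ ∈ τ_X ✓.
  U = {x79}: f^{-1}(U) = {K} ∈ τ_X ✓.
  U = {x78, x79}: f^{-1}(U) = {K} ∈ τ_X ✓.
  U = {x79, x80}: f^{-1}(U) = {J, K} ∈ τ_X ✓.
  U = {x78, x79, x80}: f^{-1}(U) = {J, K} ∈ τ_X ✓.
Every preimage lies in τ_X, so f IS continuous.


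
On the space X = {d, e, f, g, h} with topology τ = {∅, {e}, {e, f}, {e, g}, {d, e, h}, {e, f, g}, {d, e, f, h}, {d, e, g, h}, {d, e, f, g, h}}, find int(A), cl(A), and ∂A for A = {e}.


int(A) = {e}, cl(A) = {d, e, f, g, h}, ∂A = {d, f, g, h}.

Closed sets in (X, τ) are complements of opens:
  closed(X, τ) = {∅, {f}, {g}, {d, h}, {f, g}, {d, f, h}, {d, g, h}, {d, f, g, h}, {d, e, f, g, h}}.
int(A) = ⋃ {U ∈ τ : U ⊆ A}. Opens contained in A: ∅, {e}.
Taking the union of these: int(A) = {e}.
cl(A) = ⋂ {C closed : A ⊆ C}. Closed sets containing A: {d, e, f, g, h}.
Intersecting these: cl(A) = {d, e, f, g, h}.
∂A = cl(A) ∖ int(A) = {d, e, f, g, h} ∖ {e} = {d, f, g, h}.


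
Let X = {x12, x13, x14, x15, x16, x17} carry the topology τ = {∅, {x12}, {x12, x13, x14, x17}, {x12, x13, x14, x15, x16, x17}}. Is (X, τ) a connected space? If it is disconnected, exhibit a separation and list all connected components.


(X, τ) is connected.

Find clopen sets (U ∈ τ with X ∖ U ∈ τ):
  U = ∅, X ∖ U = {x12, x13, x14, x15, x16, x17} — both open, so U is clopen.
  U = {x12, x13, x14, x15, x16, x17}, X ∖ U = ∅ — both open, so U is clopen.
Only trivial clopens (∅ and X) exist, so (X, τ) is connected.
Compute connected components by grouping points that agree on all clopens:
  component: {x12, x13, x14, x15, x16, x17}


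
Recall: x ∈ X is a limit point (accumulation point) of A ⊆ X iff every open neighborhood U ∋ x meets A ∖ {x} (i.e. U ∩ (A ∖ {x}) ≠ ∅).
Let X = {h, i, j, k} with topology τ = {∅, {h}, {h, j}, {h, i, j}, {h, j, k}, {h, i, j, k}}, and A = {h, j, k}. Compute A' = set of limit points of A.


A' = {i, j, k}

For each x ∈ X, list the open sets U ∈ τ with x ∈ U, then check whether U ∩ (A ∖ {x}) ≠ ∅ for every such U.
  x = h: open {h} ∋ x has {h} ∩ (A ∖ {h}) = ∅, so x is NOT a limit point.
  x = i: opens ∋ x are {h, i, j}, {h, i, j, k}; each meets A ∖ {i}, so x IS a limit point.
  x = j: opens ∋ x are {h, j}, {h, i, j}, {h, j, k}, {h, i, j, k}; each meets A ∖ {j}, so x IS a limit point.
  x = k: opens ∋ x are {h, j, k}, {h, i, j, k}; each meets A ∖ {k}, so x IS a limit point.
Collecting: A' = {i, j, k}.


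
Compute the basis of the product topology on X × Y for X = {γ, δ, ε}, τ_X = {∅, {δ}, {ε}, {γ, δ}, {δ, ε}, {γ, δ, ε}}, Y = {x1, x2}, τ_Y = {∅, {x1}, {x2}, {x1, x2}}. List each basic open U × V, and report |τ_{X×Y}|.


Basis B = {∅ × ∅, {δ} × {x1}, {δ} × {x2}, {ε} × {x1}, {ε} × {x2}, {γ, δ} × {x1}, {γ, δ} × {x2}, {δ} × {x1, x2}, {δ, ε} × {x1}, {δ, ε} × {x2}, {ε} × {x1, x2}, {γ, δ, ε} × {x1}, {γ, δ, ε} × {x2}, {γ, δ} × {x1, x2}, {δ, ε} × {x1, x2}, {γ, δ, ε} × {x1, x2}}; |τ_{X×Y}| = 36.

Enumerate products U × V with U ∈ τ_X, V ∈ τ_Y (deduplicated):
  ∅ × ∅ = {} (∅)
  {δ} × {x1} = {(δ,x1)}
  {δ} × {x2} = {(δ,x2)}
  {ε} × {x1} = {(ε,x1)}
  {ε} × {x2} = {(ε,x2)}
  {γ, δ} × {x1} = {(γ,x1), (δ,x1)}
  {γ, δ} × {x2} = {(γ,x2), (δ,x2)}
  {δ} × {x1, x2} = {(δ,x1), (δ,x2)}
  {δ, ε} × {x1} = {(δ,x1), (ε,x1)}
  {δ, ε} × {x2} = {(δ,x2), (ε,x2)}
  {ε} × {x1, x2} = {(ε,x1), (ε,x2)}
  {γ, δ, ε} × {x1} = {(γ,x1), (δ,x1), (ε,x1)}
  {γ, δ, ε} × {x2} = {(γ,x2), (δ,x2), (ε,x2)}
  {γ, δ} × {x1, x2} = {(γ,x1), (γ,x2), (δ,x1), (δ,x2)}
  {δ, ε} × {x1, x2} = {(δ,x1), (δ,x2), (ε,x1), (ε,x2)}
  {γ, δ, ε} × {x1, x2} = {(γ,x1), (γ,x2), (δ,x1), (δ,x2), (ε,x1), (ε,x2)}
These 16 distinct sets form the basis B.
Close under arbitrary unions to get τ_{X×Y}; counting gives |τ_{X×Y}| = 36.


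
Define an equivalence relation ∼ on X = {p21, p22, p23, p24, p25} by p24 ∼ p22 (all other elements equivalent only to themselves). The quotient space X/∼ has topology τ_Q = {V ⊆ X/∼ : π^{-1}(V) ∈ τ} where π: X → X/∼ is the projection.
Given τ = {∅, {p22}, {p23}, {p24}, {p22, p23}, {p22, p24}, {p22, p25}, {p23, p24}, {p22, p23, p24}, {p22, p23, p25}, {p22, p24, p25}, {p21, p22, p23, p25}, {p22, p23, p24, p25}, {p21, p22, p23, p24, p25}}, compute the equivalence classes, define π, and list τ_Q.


X/∼ = {[p21], [p22=p24], [p23], [p25]}; |τ_Q| = 7.

Equivalence classes: [p21], [p22=p24], [p23], [p25].
Quotient map π: X → X/∼ sends p21 ↦ [p21], p22 ↦ [p22=p24], p23 ↦ [p23], p24 ↦ [p22=p24], p25 ↦ [p25].
For each subset V ⊆ X/∼, compute π^{-1}(V) ⊆ X and check whether π^{-1}(V) ∈ τ. V is open in τ_Q iff π^{-1}(V) ∈ τ.
  V = {}: π^{-1}(V) = ∅ ∈ τ ✓.
  V = {[p21]}: π^{-1}(V) = {p21} ∉ τ ✗.
  V = {[p22=p24]}: π^{-1}(V) = {p22, p24} ∈ τ ✓.
  V = {[p21], [p22=p24]}: π^{-1}(V) = {p21, p22, p24} ∉ τ ✗.
  V = {[p23]}: π^{-1}(V) = {p23} ∈ τ ✓.
  V = {[p21], [p23]}: π^{-1}(V) = {p21, p23} ∉ τ ✗.
  V = {[p22=p24], [p23]}: π^{-1}(V) = {p22, p23, p24} ∈ τ ✓.
  V = {[p21], [p22=p24], [p23]}: π^{-1}(V) = {p21, p22, p23, p24} ∉ τ ✗.
  V = {[p25]}: π^{-1}(V) = {p25} ∉ τ ✗.
  V = {[p21], [p25]}: π^{-1}(V) = {p21, p25} ∉ τ ✗.
  V = {[p22=p24], [p25]}: π^{-1}(V) = {p22, p24, p25} ∈ τ ✓.
  V = {[p21], [p22=p24], [p25]}: π^{-1}(V) = {p21, p22, p24, p25} ∉ τ ✗.
  V = {[p23], [p25]}: π^{-1}(V) = {p23, p25} ∉ τ ✗.
  V = {[p21], [p23], [p25]}: π^{-1}(V) = {p21, p23, p25} ∉ τ ✗.
  V = {[p22=p24], [p23], [p25]}: π^{-1}(V) = {p22, p23, p24, p25} ∈ τ ✓.
  V = {[p21], [p22=p24], [p23], [p25]}: π^{-1}(V) = {p21, p22, p23, p24, p25} ∈ τ ✓.
Open sets in the quotient: τ_Q = {{}, {[p22=p24]}, {[p23]}, {[p22=p24], [p23]}, {[p22=p24], [p25]}, {[p22=p24], [p23], [p25]}, {[p21], [p22=p24], [p23], [p25]}} (7 elements).


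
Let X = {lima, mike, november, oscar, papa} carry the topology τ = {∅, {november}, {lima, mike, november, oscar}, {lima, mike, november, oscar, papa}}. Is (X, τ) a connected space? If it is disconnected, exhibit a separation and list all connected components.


(X, τ) is connected.

Find clopen sets (U ∈ τ with X ∖ U ∈ τ):
  U = ∅, X ∖ U = {lima, mike, november, oscar, papa} — both open, so U is clopen.
  U = {lima, mike, november, oscar, papa}, X ∖ U = ∅ — both open, so U is clopen.
Only trivial clopens (∅ and X) exist, so (X, τ) is connected.
Compute connected components by grouping points that agree on all clopens:
  component: {lima, mike, november, oscar, papa}


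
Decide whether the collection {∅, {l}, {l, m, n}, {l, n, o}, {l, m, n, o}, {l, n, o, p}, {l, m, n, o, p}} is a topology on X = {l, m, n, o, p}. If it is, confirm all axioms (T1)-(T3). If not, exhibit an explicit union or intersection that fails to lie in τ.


τ is NOT a topology on X.

Axiom (T1): ∅ ∈ τ? Yes; X ∈ τ? Yes.
Axiom (T2/T3): check pairwise unions and intersections of members of τ.
Counterexample for (T3): {l, m, n} ∩ {l, n, o} = {l, n} ∉ τ. Therefore τ is NOT a topology.


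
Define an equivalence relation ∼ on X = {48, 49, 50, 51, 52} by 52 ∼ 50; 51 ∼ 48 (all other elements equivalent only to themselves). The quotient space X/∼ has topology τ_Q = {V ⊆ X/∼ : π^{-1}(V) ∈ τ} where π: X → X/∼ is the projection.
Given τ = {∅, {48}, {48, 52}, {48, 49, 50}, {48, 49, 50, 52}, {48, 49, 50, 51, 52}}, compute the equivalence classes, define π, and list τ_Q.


X/∼ = {[48=51], [49], [50=52]}; |τ_Q| = 2.

Equivalence classes: [48=51], [49], [50=52].
Quotient map π: X → X/∼ sends 48 ↦ [48=51], 49 ↦ [49], 50 ↦ [50=52], 51 ↦ [48=51], 52 ↦ [50=52].
For each subset V ⊆ X/∼, compute π^{-1}(V) ⊆ X and check whether π^{-1}(V) ∈ τ. V is open in τ_Q iff π^{-1}(V) ∈ τ.
  V = {}: π^{-1}(V) = ∅ ∈ τ ✓.
  V = {[48=51]}: π^{-1}(V) = {48, 51} ∉ τ ✗.
  V = {[49]}: π^{-1}(V) = {49} ∉ τ ✗.
  V = {[48=51], [49]}: π^{-1}(V) = {48, 49, 51} ∉ τ ✗.
  V = {[50=52]}: π^{-1}(V) = {50, 52} ∉ τ ✗.
  V = {[48=51], [50=52]}: π^{-1}(V) = {48, 50, 51, 52} ∉ τ ✗.
  V = {[49], [50=52]}: π^{-1}(V) = {49, 50, 52} ∉ τ ✗.
  V = {[48=51], [49], [50=52]}: π^{-1}(V) = {48, 49, 50, 51, 52} ∈ τ ✓.
Open sets in the quotient: τ_Q = {{}, {[48=51], [49], [50=52]}} (2 elements).
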